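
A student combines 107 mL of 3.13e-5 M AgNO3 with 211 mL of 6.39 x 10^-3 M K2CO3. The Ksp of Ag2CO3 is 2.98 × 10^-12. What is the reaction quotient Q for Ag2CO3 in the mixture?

4.70 x 10^-13

Total volume = 107 + 211 = 318 mL.
[Ag^+] = 3.13 × 10^-5 × (107/318) = 1.053 × 10^-5 M
[CO3^2-] = 6.39 x 10^-3 × (211/318) = 4.240 × 10^-3 M
Ag2CO3(s) ⇌ 2 Ag^+(aq) + CO3^2-(aq), so Q = [Ag^+]^2[CO3^2-]
Q = (1.053 × 10^-5)^2(4.240 × 10^-3) = 4.70 × 10^-13
Q < Ksp, so no precipitate of Ag2CO3 forms.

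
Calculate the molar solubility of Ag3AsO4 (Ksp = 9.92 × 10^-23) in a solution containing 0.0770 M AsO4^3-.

s ≈ 3.63 × 10^-8 M

Ag3AsO4(s) ⇌ 3 Ag^+ + AsO4^3-
Ksp = [Ag^+]^3[AsO4^3-]
Let s be the molar solubility in this solution. [Ag^+] = 3s, [AsO4^3-] = 0.0770 + s ≈ 0.0770 (since the AsO4^3- already present dominates).
Ksp ≈ (3s)^3 × 0.0770
s = 3.63 × 10^-8 M
Check: s = 3.6 × 10^-8 ≪ 0.0770, so the approximation is valid.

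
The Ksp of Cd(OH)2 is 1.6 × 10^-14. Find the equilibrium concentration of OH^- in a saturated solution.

[OH^-] ≈ 3.2e-5 M

Cd(OH)2(s) ⇌ Cd^2+(aq) + 2 OH^-(aq)
Ksp = [Cd^2+][OH^-]^2
With molar solubility s: [Cd^2+] = s, [OH^-] = 2s.
Substituting: Ksp = s(2s)^2 = 4s^3
s = (1.6 × 10^-14 / 4)^(1/3) = 1.59 × 10^-5 M
[OH^-] = 2s = 3.2 × 10^-5 M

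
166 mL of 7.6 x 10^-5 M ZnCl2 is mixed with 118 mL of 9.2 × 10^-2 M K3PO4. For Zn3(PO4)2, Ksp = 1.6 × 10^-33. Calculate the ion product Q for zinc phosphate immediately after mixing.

Total volume = 166 + 118 = 284 mL.
[Zn^2+] = 7.6 × 10^-5 × (166/284) = 4.44 × 10^-5 M
[PO4^3-] = 9.2 x 10^-2 × (118/284) = 3.82 x 10^-2 M
Zn3(PO4)2(s) ⇌ 3 Zn^2+(aq) + 2 PO4^3-(aq), so Q = [Zn^2+]^3[PO4^3-]^2
Q = (4.44 x 10^-5)^3(3.82 × 10^-2)^2 = 1.3 × 10^-16
Q > Ksp, so Zn3(PO4)2 will precipitate.

1.3 × 10^-16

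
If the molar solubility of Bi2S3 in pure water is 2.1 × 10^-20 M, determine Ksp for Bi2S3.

Ksp = 4.4 × 10^-97

Bi2S3(s) ⇌ 2 Bi^3+ + 3 S^2-
Let s = molar solubility. Then [Bi^3+] = 2s and [S^2-] = 3s.
Ksp = [Bi^3+]^2[S^2-]^3
Ksp = (2s)^2(3s)^3 = 108s^5
Ksp = 108 × (2.1 × 10^-20)^5 = 4.4 x 10^-97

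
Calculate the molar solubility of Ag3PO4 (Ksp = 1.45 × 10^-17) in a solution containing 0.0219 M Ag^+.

Ag3PO4(s) <=> 3 Ag^+(aq) + PO4^3-(aq)
Ksp = [Ag^+]^3[PO4^3-]
Let s = moles of Ag3PO4 that dissolve per litre. [Ag^+] = 0.0219 + 3s ≈ 0.0219, [PO4^3-] = s (since the Ag^+ already present dominates).
Ksp ≈ (0.0219)^3 × s
s = 1.38 × 10^-12 M
Check: 3s = 4.1 x 10^-12 ≪ 0.0219, so the approximation is valid.

s = 1.38 x 10^-12 M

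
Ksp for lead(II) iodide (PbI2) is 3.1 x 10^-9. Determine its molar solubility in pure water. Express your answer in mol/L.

PbI2(s) <=> Pb^2+(aq) + 2 I^-(aq)
Ksp = [Pb^2+][I^-]^2
For each mole of PbI2 that dissolves: [Pb^2+] = s, [I^-] = 2s.
Ksp = s(2s)^2 = 4s^3
s = (3.1 x 10^-9 / 4)^(1/3) = 9.2 × 10^-4 M

s = 9.2e-4 M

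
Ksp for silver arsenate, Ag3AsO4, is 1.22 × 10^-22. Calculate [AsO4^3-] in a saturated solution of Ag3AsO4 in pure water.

Ag3AsO4(s) ⇌ 3 Ag^+(aq) + AsO4^3-(aq)
Ksp = [Ag^+]^3[AsO4^3-]
If s mol/L of Ag3AsO4 dissolves, [Ag^+] = 3s and [AsO4^3-] = s.
So Ksp = (3s)^3 × s = 27s^4
Solving, s = (1.22 × 10^-22/27)^(1/4) = 1.458 x 10^-6 M
[AsO4^3-] = s = 1.46 x 10^-6 M

1.46 × 10^-6 M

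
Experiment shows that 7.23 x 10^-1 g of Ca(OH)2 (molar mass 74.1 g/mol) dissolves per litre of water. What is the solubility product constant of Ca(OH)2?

Ksp = 3.72e-6

Molar solubility s = (7.23 x 10^-1 g/L) / (74.1 g/mol) = 9.757 × 10^-3 M.
Ca(OH)2(s) ⇌ Ca^2+ + 2 OH^-
With molar solubility s: [Ca^2+] = s, [OH^-] = 2s.
Ksp = [Ca^2+][OH^-]^2
Substituting: Ksp = s(2s)^2 = 4s^3
Ksp = 4 × (9.757 × 10^-3)^3 = 3.72 × 10^-6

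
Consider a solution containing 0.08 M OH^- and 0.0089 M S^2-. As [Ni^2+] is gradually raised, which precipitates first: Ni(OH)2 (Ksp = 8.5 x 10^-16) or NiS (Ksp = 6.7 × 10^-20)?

Each salt begins to precipitate when Q = Ksp, i.e. when [Ni^2+] reaches its threshold.
For Ni(OH)2: 8.5 x 10^-16 = (0.08)^2 × [Ni^2+]  ⇒  [Ni^2+] = 1.3 × 10^-13 M.
For NiS: 6.7 × 10^-20 = 0.0089 × [Ni^2+]  ⇒  [Ni^2+] = 7.5 x 10^-18 M.
The salt with the lower threshold [Ni^2+] precipitates first: NiS.

NiS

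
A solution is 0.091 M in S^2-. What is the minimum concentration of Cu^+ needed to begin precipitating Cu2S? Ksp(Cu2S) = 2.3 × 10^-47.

1.6 × 10^-23 M

Cu2S(s) ⇌ 2 Cu^+(aq) + S^2-(aq)
Ksp = [Cu^+]^2[S^2-]
Precipitation begins when Q = Ksp. With [S^2-] = 0.091 M:
2.3 × 10^-47 = (0.091) × [Cu^+]^2
[Cu^+] = (2.3 × 10^-47 / 9.1 × 10^-2)^(1/2) = 1.6 × 10^-23 M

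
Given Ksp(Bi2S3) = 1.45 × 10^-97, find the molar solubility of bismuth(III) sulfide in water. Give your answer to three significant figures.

1.68 x 10^-20 M

Bi2S3(s) ⇌ 2 Bi^3+ + 3 S^2-
Ksp = [Bi^3+]^2[S^2-]^3
Let s = molar solubility. Then [Bi^3+] = 2s and [S^2-] = 3s.
Ksp = (2s)^2(3s)^3 = 108s^5
s = (1.45 × 10^-97 / 108)^(1/5) = 1.68 × 10^-20 M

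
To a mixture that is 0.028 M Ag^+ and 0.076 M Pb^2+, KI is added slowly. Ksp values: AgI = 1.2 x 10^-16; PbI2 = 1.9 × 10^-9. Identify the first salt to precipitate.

AgI

Precipitation of each salt starts when its ion product equals its Ksp.
For AgI: 1.2 x 10^-16 = 0.028 × [I^-]  ⇒  [I^-] = 4.3 x 10^-15 M.
For PbI2: 1.9 × 10^-9 = 0.076 × [I^-]^2  ⇒  [I^-] = 1.6 x 10^-4 M.
The salt with the lower threshold [I^-] precipitates first: AgI.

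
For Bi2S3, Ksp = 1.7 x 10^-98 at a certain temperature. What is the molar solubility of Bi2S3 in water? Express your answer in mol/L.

Bi2S3(s) ⇌ 2 Bi^3+ + 3 S^2-
Ksp = [Bi^3+]^2[S^2-]^3
If s mol/L of Bi2S3 dissolves, [Bi^3+] = 2s and [S^2-] = 3s.
So Ksp = (2s)^2 × (3s)^3 = 108s^5
s^5 = 1.7 x 10^-98 / 108, so s = 1.1 x 10^-20 M

s ≈ 1.1 x 10^-20 M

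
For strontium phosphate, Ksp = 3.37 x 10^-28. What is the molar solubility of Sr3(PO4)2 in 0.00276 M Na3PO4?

Sr3(PO4)2(s) ⇌ 3 Sr^2+(aq) + 2 PO4^3-(aq)
Ksp = [Sr^2+]^3[PO4^3-]^2
If s mol/L dissolves here, [Sr^2+] = 3s, [PO4^3-] = 0.00276 + 2s ≈ 0.00276 (Ksp is small, so little additional dissolves).
Ksp ≈ (3s)^3 × (0.00276)^2
s = 1.18 × 10^-8 M
Check: 2s = 2.4 × 10^-8 ≪ 0.00276, so the approximation is valid.

1.18 x 10^-8 M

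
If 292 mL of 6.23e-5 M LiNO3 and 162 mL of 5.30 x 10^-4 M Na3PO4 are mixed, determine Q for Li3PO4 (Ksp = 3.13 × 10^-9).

1.22 x 10^-17

Total volume = 292 + 162 = 454 mL.
[Li^+] = 6.23 × 10^-5 × (292/454) = 4.007 × 10^-5 M
[PO4^3-] = 5.30 × 10^-4 × (162/454) = 1.891 × 10^-4 M
Li3PO4(s) ⇌ 3 Li^+ + PO4^3-, so Q = [Li^+]^3[PO4^3-]
Q = (4.007 × 10^-5)^3(1.891 × 10^-4) = 1.22 × 10^-17
Q < Ksp, so no precipitate of Li3PO4 forms.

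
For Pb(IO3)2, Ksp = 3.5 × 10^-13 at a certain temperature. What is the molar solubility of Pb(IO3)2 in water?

s = 4.4 × 10^-5 M

Pb(IO3)2(s) <=> Pb^2+ + 2 IO3^-
Ksp = [Pb^2+][IO3^-]^2
If s mol/L of Pb(IO3)2 dissolves, [Pb^2+] = s and [IO3^-] = 2s.
Ksp = s(2s)^2 = 4s^3
Solving, s = (3.5 × 10^-13/4)^(1/3) = 4.4 × 10^-5 M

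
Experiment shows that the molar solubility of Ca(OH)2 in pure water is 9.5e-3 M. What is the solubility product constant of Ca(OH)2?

Ca(OH)2(s) <=> Ca^2+(aq) + 2 OH^-(aq)
If s mol/L of Ca(OH)2 dissolves, [Ca^2+] = s and [OH^-] = 2s.
Ksp = [Ca^2+][OH^-]^2
So Ksp = s × (2s)^2 = 4s^3
With s = 9.5 × 10^-3: Ksp = 3.4 x 10^-6

3.4 x 10^-6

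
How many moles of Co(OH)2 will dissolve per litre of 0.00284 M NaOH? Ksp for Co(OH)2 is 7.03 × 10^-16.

s ≈ 8.72 × 10^-11 M

Co(OH)2(s) ⇌ Co^2+(aq) + 2 OH^-(aq)
Ksp = [Co^2+][OH^-]^2
If s mol/L dissolves here, [Co^2+] = s, [OH^-] = 0.00284 + 2s ≈ 0.00284 (Ksp is small, so little additional dissolves).
Ksp ≈ s × (0.00284)^2
s = 8.72 x 10^-11 M
Check: 2s = 1.7 x 10^-10 ≪ 0.00284, so the approximation is valid.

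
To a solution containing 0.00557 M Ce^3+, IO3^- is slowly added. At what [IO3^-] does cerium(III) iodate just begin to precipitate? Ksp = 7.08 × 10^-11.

Ce(IO3)3(s) <=> Ce^3+(aq) + 3 IO3^-(aq)
Ksp = [Ce^3+][IO3^-]^3
Precipitation begins when Q = Ksp. With [Ce^3+] = 0.00557 M:
7.08 × 10^-11 = (0.00557) × [IO3^-]^3
[IO3^-] = (7.08 × 10^-11 / 5.57 × 10^-3)^(1/3) = 2.33 × 10^-3 M

[IO3^-] ≈ 2.33 × 10^-3 M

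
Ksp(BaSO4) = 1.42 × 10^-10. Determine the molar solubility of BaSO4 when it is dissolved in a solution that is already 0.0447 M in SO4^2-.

s = 3.18 x 10^-9 M

BaSO4(s) ⇌ Ba^2+(aq) + SO4^2-(aq)
Ksp = [Ba^2+][SO4^2-]
Let s = moles of BaSO4 that dissolve per litre. [Ba^2+] = s, [SO4^2-] = 0.0447 + s ≈ 0.0447 (common-ion effect: SO4^2- is already 0.0447 M).
Ksp ≈ s × 0.0447
s = 3.18 × 10^-9 M
Check: s = 3.2 × 10^-9 ≪ 0.0447, so the approximation is valid.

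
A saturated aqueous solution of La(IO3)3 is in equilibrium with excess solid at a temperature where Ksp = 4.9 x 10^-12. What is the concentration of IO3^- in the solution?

La(IO3)3(s) ⇌ La^3+(aq) + 3 IO3^-(aq)
Ksp = [La^3+][IO3^-]^3
Let s = molar solubility. Then [La^3+] = s and [IO3^-] = 3s.
Ksp = s(3s)^3 = 27s^4
s = (4.9 x 10^-12 / 27)^(1/4) = 6.53 × 10^-4 M
[IO3^-] = 3s = 2.0 × 10^-3 M

[IO3^-] ≈ 2.0e-3 M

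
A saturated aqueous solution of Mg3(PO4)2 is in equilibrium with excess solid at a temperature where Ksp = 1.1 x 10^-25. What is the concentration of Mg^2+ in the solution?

Mg3(PO4)2(s) ⇌ 3 Mg^2+(aq) + 2 PO4^3-(aq)
Ksp = [Mg^2+]^3[PO4^3-]^2
Let s = molar solubility. Then [Mg^2+] = 3s and [PO4^3-] = 2s.
Ksp = (3s)^3(2s)^2 = 108s^5
s = (1.1 x 10^-25 / 108)^(1/5) = 4.00 × 10^-6 M
[Mg^2+] = 3s = 1.2 × 10^-5 M

[Mg^2+] = 1.2e-5 M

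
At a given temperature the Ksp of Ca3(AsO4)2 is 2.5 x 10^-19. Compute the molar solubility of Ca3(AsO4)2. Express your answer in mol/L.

Ca3(AsO4)2(s) <=> 3 Ca^2+(aq) + 2 AsO4^3-(aq)
Ksp = [Ca^2+]^3[AsO4^3-]^2
With molar solubility s: [Ca^2+] = 3s, [AsO4^3-] = 2s.
Ksp = (3s)^3(2s)^2 = 108s^5
s = (2.5 x 10^-19 / 108)^(1/5) = 7.5 x 10^-5 M

7.5e-5 M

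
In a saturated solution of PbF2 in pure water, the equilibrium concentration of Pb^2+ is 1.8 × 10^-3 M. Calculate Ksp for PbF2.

PbF2(s) ⇌ Pb^2+ + 2 F^-
Stoichiometry gives [F^-] = (2/1)[Pb^2+] = 3.60 × 10^-3 M.
Ksp = [Pb^2+][F^-]^2
Ksp = 1.8 × 10^-3 × (3.60 x 10^-3)^2 = 2.3 x 10^-8

Ksp ≈ 2.3 x 10^-8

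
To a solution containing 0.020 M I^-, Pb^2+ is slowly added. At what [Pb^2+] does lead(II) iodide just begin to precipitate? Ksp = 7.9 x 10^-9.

2.0 x 10^-5 M

PbI2(s) ⇌ Pb^2+(aq) + 2 I^-(aq)
Ksp = [Pb^2+][I^-]^2
Precipitation begins when Q = Ksp. With [I^-] = 0.020 M:
7.9 x 10^-9 = (0.020)^2 × [Pb^2+]
[Pb^2+] = (7.9 x 10^-9 / 4.00 x 10^-4) = 2.0 × 10^-5 M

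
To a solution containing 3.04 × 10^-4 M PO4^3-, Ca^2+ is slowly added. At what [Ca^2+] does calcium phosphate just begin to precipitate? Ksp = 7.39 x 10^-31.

Ca3(PO4)2(s) ⇌ 3 Ca^2+ + 2 PO4^3-
Ksp = [Ca^2+]^3[PO4^3-]^2
Precipitation begins when Q = Ksp. With [PO4^3-] = 3.04 × 10^-4 M:
7.39 x 10^-31 = (3.04 × 10^-4)^2 × [Ca^2+]^3
[Ca^2+] = (7.39 x 10^-31 / 9.242 × 10^-8)^(1/3) = 2.00 × 10^-8 M

[Ca^2+] ≈ 2.00 × 10^-8 M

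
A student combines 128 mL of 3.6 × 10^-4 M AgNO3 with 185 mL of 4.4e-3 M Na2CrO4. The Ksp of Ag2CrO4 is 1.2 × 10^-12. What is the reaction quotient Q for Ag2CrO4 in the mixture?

Q = 5.6 x 10^-11

Total volume = 128 + 185 = 313 mL.
[Ag^+] = 3.6 × 10^-4 × (128/313) = 1.47 × 10^-4 M
[CrO4^2-] = 4.4 × 10^-3 × (185/313) = 2.60 × 10^-3 M
Ag2CrO4(s) ⇌ 2 Ag^+ + CrO4^2-, so Q = [Ag^+]^2[CrO4^2-]
Q = (1.47 x 10^-4)^2(2.60 × 10^-3) = 5.6 × 10^-11
Q > Ksp, so Ag2CrO4 will precipitate.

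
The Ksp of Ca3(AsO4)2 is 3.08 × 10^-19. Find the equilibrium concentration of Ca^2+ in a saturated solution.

2.33 × 10^-4 M

Ca3(AsO4)2(s) ⇌ 3 Ca^2+ + 2 AsO4^3-
Ksp = [Ca^2+]^3[AsO4^3-]^2
With molar solubility s: [Ca^2+] = 3s, [AsO4^3-] = 2s.
So Ksp = (3s)^3 × (2s)^2 = 108s^5
s = (3.08 × 10^-19 / 108)^(1/5) = 7.781 × 10^-5 M
[Ca^2+] = 3s = 2.33 × 10^-4 M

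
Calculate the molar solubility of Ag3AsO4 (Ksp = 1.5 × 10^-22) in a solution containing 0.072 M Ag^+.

Ag3AsO4(s) ⇌ 3 Ag^+(aq) + AsO4^3-(aq)
Ksp = [Ag^+]^3[AsO4^3-]
If s mol/L dissolves here, [Ag^+] = 0.072 + 3s ≈ 0.072, [AsO4^3-] = s (since the Ag^+ already present dominates).
Ksp ≈ (0.072)^3 × s
s = 4.0 x 10^-19 M
Check: 3s = 1.2 x 10^-18 ≪ 0.072, so the approximation is valid.

4.0 × 10^-19 M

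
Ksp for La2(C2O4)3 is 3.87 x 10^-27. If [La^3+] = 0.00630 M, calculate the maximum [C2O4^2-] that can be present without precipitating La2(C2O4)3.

[C2O4^2-] ≈ 4.60 × 10^-8 M

La2(C2O4)3(s) ⇌ 2 La^3+(aq) + 3 C2O4^2-(aq)
Ksp = [La^3+]^2[C2O4^2-]^3
Precipitation begins when Q = Ksp. With [La^3+] = 0.00630 M:
3.87 x 10^-27 = (0.00630)^2 × [C2O4^2-]^3
[C2O4^2-] = (3.87 x 10^-27 / 3.969 × 10^-5)^(1/3) = 4.60 × 10^-8 M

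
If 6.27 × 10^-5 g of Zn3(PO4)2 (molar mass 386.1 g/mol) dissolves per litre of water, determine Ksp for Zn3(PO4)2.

Molar solubility s = (6.27 x 10^-5 g/L) / (386.1 g/mol) = 1.624 × 10^-7 M.
Zn3(PO4)2(s) ⇌ 3 Zn^2+ + 2 PO4^3-
If s mol/L of Zn3(PO4)2 dissolves, [Zn^2+] = 3s and [PO4^3-] = 2s.
Ksp = [Zn^2+]^3[PO4^3-]^2
So Ksp = (3s)^3 × (2s)^2 = 108s^5
Ksp = 108 × (1.624 x 10^-7)^5 = 1.22 x 10^-32

1.22 × 10^-32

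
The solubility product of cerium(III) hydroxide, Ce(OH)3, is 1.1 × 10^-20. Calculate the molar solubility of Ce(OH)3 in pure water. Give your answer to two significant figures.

Ce(OH)3(s) <=> Ce^3+ + 3 OH^-
Ksp = [Ce^3+][OH^-]^3
For each mole of Ce(OH)3 that dissolves: [Ce^3+] = s, [OH^-] = 3s.
Substituting: Ksp = s(3s)^3 = 27s^4
s^4 = 1.1 × 10^-20 / 27, so s = 4.5 × 10^-6 M

4.5 × 10^-6 M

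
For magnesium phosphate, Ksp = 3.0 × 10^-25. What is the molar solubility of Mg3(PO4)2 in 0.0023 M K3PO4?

Mg3(PO4)2(s) ⇌ 3 Mg^2+ + 2 PO4^3-
Ksp = [Mg^2+]^3[PO4^3-]^2
Let s = moles of Mg3(PO4)2 that dissolve per litre. [Mg^2+] = 3s, [PO4^3-] = 0.0023 + 2s ≈ 0.0023 (Ksp is small, so little additional dissolves).
Ksp ≈ (3s)^3 × (0.0023)^2
s = 1.3 × 10^-7 M
Check: 2s = 2.6 x 10^-7 ≪ 0.0023, so the approximation is valid.

1.3 x 10^-7 M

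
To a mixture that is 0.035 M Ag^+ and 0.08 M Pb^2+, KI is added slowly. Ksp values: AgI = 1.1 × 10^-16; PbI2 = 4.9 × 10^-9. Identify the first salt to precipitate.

AgI

Precipitation of each salt starts when its ion product equals its Ksp.
For AgI: 1.1 × 10^-16 = 0.035 × [I^-]  ⇒  [I^-] = 3.1 × 10^-15 M.
For PbI2: 4.9 × 10^-9 = 0.08 × [I^-]^2  ⇒  [I^-] = 2.5 x 10^-4 M.
The salt with the lower threshold [I^-] precipitates first: AgI.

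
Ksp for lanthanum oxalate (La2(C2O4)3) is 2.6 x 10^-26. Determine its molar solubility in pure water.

La2(C2O4)3(s) <=> 2 La^3+(aq) + 3 C2O4^2-(aq)
Ksp = [La^3+]^2[C2O4^2-]^3
Let s = molar solubility. Then [La^3+] = 2s and [C2O4^2-] = 3s.
Substituting: Ksp = (2s)^2(3s)^3 = 108s^5
s = (2.6 x 10^-26 / 108)^(1/5) = 3.0 x 10^-6 M

s = 3.0e-6 M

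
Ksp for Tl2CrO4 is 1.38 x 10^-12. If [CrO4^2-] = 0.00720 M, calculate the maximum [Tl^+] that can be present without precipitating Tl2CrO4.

Tl2CrO4(s) ⇌ 2 Tl^+ + CrO4^2-
Ksp = [Tl^+]^2[CrO4^2-]
Precipitation begins when Q = Ksp. With [CrO4^2-] = 0.00720 M:
1.38 x 10^-12 = (0.00720) × [Tl^+]^2
[Tl^+] = (1.38 x 10^-12 / 7.20 x 10^-3)^(1/2) = 1.38 × 10^-5 M

[Tl^+] = 1.38 × 10^-5 M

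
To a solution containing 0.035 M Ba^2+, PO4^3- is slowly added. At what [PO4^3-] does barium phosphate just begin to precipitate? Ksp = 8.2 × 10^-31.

Ba3(PO4)2(s) <=> 3 Ba^2+ + 2 PO4^3-
Ksp = [Ba^2+]^3[PO4^3-]^2
Precipitation begins when Q = Ksp. With [Ba^2+] = 0.035 M:
8.2 × 10^-31 = (0.035)^3 × [PO4^3-]^2
[PO4^3-] = (8.2 × 10^-31 / 4.29 x 10^-5)^(1/2) = 1.4 × 10^-13 M

[PO4^3-] = 1.4 x 10^-13 M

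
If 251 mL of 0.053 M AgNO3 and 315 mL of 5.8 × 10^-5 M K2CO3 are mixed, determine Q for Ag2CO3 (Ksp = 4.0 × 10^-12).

Total volume = 251 + 315 = 566 mL.
[Ag^+] = 5.3 x 10^-2 × (251/566) = 2.35 × 10^-2 M
[CO3^2-] = 5.8 x 10^-5 × (315/566) = 3.23 x 10^-5 M
Ag2CO3(s) ⇌ 2 Ag^+ + CO3^2-, so Q = [Ag^+]^2[CO3^2-]
Q = (2.35 x 10^-2)^2(3.23 × 10^-5) = 1.8 × 10^-8
Q > Ksp, so Ag2CO3 will precipitate.

1.8 × 10^-8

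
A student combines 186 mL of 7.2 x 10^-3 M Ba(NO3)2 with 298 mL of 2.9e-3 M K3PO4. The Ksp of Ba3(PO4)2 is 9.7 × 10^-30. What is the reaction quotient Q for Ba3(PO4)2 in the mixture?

Total volume = 186 + 298 = 484 mL.
[Ba^2+] = 7.2 × 10^-3 × (186/484) = 2.77 × 10^-3 M
[PO4^3-] = 2.9 × 10^-3 × (298/484) = 1.79 × 10^-3 M
Ba3(PO4)2(s) ⇌ 3 Ba^2+(aq) + 2 PO4^3-(aq), so Q = [Ba^2+]^3[PO4^3-]^2
Q = (2.77 x 10^-3)^3(1.79 x 10^-3)^2 = 6.8 × 10^-14
Q > Ksp, so Ba3(PO4)2 will precipitate.

6.8e-14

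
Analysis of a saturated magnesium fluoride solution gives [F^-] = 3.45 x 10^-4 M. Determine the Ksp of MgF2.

MgF2(s) ⇌ Mg^2+(aq) + 2 F^-(aq)
Stoichiometry gives [Mg^2+] = (1/2)[F^-] = 1.725 × 10^-4 M.
Ksp = [Mg^2+][F^-]^2
Ksp = 1.725 × 10^-4 × (3.45 × 10^-4)^2 = 2.05 x 10^-11

2.05 × 10^-11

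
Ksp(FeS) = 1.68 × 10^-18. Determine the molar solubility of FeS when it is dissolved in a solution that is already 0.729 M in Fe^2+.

s = 2.30 x 10^-18 M

FeS(s) <=> Fe^2+ + S^2-
Ksp = [Fe^2+][S^2-]
If s mol/L dissolves here, [Fe^2+] = 0.729 + s ≈ 0.729, [S^2-] = s (since the Fe^2+ already present dominates).
Ksp ≈ 0.729 × s
s = 2.30 × 10^-18 M
Check: s = 2.3 × 10^-18 ≪ 0.729, so the approximation is valid.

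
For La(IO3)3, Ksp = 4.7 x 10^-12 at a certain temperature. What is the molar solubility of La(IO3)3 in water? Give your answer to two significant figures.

La(IO3)3(s) ⇌ La^3+(aq) + 3 IO3^-(aq)
Ksp = [La^3+][IO3^-]^3
If s mol/L of La(IO3)3 dissolves, [La^3+] = s and [IO3^-] = 3s.
Ksp = s(3s)^3 = 27s^4
Solving, s = (4.7 x 10^-12/27)^(1/4) = 6.5 × 10^-4 M

6.5 × 10^-4 M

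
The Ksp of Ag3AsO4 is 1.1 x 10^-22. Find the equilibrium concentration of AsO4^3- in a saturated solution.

[AsO4^3-] = 1.4e-6 M

Ag3AsO4(s) <=> 3 Ag^+ + AsO4^3-
Ksp = [Ag^+]^3[AsO4^3-]
If s mol/L of Ag3AsO4 dissolves, [Ag^+] = 3s and [AsO4^3-] = s.
Substituting: Ksp = (3s)^3s = 27s^4
s = (1.1 x 10^-22 / 27)^(1/4) = 1.42 × 10^-6 M
[AsO4^3-] = s = 1.4 × 10^-6 M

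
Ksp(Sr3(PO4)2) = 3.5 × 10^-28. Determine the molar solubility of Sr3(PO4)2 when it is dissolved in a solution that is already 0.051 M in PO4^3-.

s ≈ 1.7 × 10^-9 M

Sr3(PO4)2(s) ⇌ 3 Sr^2+(aq) + 2 PO4^3-(aq)
Ksp = [Sr^2+]^3[PO4^3-]^2
Let s = moles of Sr3(PO4)2 that dissolve per litre. [Sr^2+] = 3s, [PO4^3-] = 0.051 + 2s ≈ 0.051 (common-ion effect: PO4^3- is already 0.051 M).
Ksp ≈ (3s)^3 × (0.051)^2
s = 1.7 × 10^-9 M
Check: 2s = 3.4 x 10^-9 ≪ 0.051, so the approximation is valid.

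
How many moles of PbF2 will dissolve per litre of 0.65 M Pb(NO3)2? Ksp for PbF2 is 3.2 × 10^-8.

PbF2(s) ⇌ Pb^2+ + 2 F^-
Ksp = [Pb^2+][F^-]^2
If s mol/L dissolves here, [Pb^2+] = 0.65 + s ≈ 0.65, [F^-] = 2s (since Pb^2+ from Pb(NO3)2 dominates).
Ksp ≈ 0.65 × (2s)^2
s = 1.1 × 10^-4 M
Check: s = 1.1 × 10^-4 ≪ 0.65, so the approximation is valid.

s ≈ 1.1e-4 M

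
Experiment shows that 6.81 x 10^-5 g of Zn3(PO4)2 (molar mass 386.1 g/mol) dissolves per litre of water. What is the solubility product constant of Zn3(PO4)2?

Molar solubility s = (6.81 x 10^-5 g/L) / (386.1 g/mol) = 1.764 × 10^-7 M.
Zn3(PO4)2(s) <=> 3 Zn^2+(aq) + 2 PO4^3-(aq)
Let s = molar solubility. Then [Zn^2+] = 3s and [PO4^3-] = 2s.
Ksp = [Zn^2+]^3[PO4^3-]^2
So Ksp = (3s)^3 × (2s)^2 = 108s^5
With s = 1.764 x 10^-7: Ksp = 1.84 × 10^-32

Ksp = 1.84 x 10^-32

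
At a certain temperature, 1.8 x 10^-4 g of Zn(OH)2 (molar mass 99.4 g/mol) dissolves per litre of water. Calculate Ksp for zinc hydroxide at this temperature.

Molar solubility s = (1.8 × 10^-4 g/L) / (99.4 g/mol) = 1.81 × 10^-6 M.
Zn(OH)2(s) ⇌ Zn^2+ + 2 OH^-
For each mole of Zn(OH)2 that dissolves: [Zn^2+] = s, [OH^-] = 2s.
Ksp = [Zn^2+][OH^-]^2
Ksp = s(2s)^2 = 4s^3
With s = 1.81 x 10^-6: Ksp = 2.4 × 10^-17

Ksp = 2.4e-17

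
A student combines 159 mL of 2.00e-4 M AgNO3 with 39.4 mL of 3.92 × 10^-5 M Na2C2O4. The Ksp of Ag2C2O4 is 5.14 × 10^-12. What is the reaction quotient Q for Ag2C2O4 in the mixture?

Total volume = 159 + 39.4 = 198.4 mL.
[Ag^+] = 2.00 × 10^-4 × (159/198.4) = 1.603 × 10^-4 M
[C2O4^2-] = 3.92 × 10^-5 × (39.4/198.4) = 7.785 × 10^-6 M
Ag2C2O4(s) ⇌ 2 Ag^+ + C2O4^2-, so Q = [Ag^+]^2[C2O4^2-]
Q = (1.603 × 10^-4)^2(7.785 × 10^-6) = 2.00 × 10^-13
Q < Ksp, so no precipitate of Ag2C2O4 forms.

Q = 2.00 x 10^-13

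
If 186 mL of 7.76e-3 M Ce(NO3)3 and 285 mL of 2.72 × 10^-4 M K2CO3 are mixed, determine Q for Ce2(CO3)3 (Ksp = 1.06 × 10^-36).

Total volume = 186 + 285 = 471 mL.
[Ce^3+] = 7.76 × 10^-3 × (186/471) = 3.064 × 10^-3 M
[CO3^2-] = 2.72 × 10^-4 × (285/471) = 1.646 × 10^-4 M
Ce2(CO3)3(s) ⇌ 2 Ce^3+ + 3 CO3^2-, so Q = [Ce^3+]^2[CO3^2-]^3
Q = (3.064 × 10^-3)^2(1.646 × 10^-4)^3 = 4.19 x 10^-17
Q > Ksp, so Ce2(CO3)3 will precipitate.

4.19 x 10^-17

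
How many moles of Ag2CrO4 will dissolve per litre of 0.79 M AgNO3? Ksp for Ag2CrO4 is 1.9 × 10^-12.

s = 3.0 × 10^-12 M

Ag2CrO4(s) ⇌ 2 Ag^+(aq) + CrO4^2-(aq)
Ksp = [Ag^+]^2[CrO4^2-]
Let s = moles of Ag2CrO4 that dissolve per litre. [Ag^+] = 0.79 + 2s ≈ 0.79, [CrO4^2-] = s (common-ion effect: Ag^+ is already 0.79 M).
Ksp ≈ (0.79)^2 × s
s = 3.0 x 10^-12 M
Check: 2s = 6.1 × 10^-12 ≪ 0.79, so the approximation is valid.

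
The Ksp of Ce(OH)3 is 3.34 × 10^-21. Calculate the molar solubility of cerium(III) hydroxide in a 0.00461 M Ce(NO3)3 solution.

Ce(OH)3(s) ⇌ Ce^3+(aq) + 3 OH^-(aq)
Ksp = [Ce^3+][OH^-]^3
Let s = moles of Ce(OH)3 that dissolve per litre. [Ce^3+] = 0.00461 + s ≈ 0.00461, [OH^-] = 3s (since Ce^3+ from Ce(NO3)3 dominates).
Ksp ≈ 0.00461 × (3s)^3
s = 2.99 × 10^-7 M
Check: s = 3.0 × 10^-7 ≪ 0.00461, so the approximation is valid.

2.99 x 10^-7 M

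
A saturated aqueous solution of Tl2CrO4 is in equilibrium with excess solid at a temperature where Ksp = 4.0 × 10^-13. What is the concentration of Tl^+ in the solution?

[Tl^+] = 9.3e-5 M

Tl2CrO4(s) <=> 2 Tl^+(aq) + CrO4^2-(aq)
Ksp = [Tl^+]^2[CrO4^2-]
For each mole of Tl2CrO4 that dissolves: [Tl^+] = 2s, [CrO4^2-] = s.
So Ksp = (2s)^2 × s = 4s^3
Solving, s = (4.0 × 10^-13/4)^(1/3) = 4.64 × 10^-5 M
[Tl^+] = 2s = 9.3 x 10^-5 M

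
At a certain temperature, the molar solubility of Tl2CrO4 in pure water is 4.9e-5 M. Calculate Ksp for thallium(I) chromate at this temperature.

Tl2CrO4(s) ⇌ 2 Tl^+(aq) + CrO4^2-(aq)
With molar solubility s: [Tl^+] = 2s, [CrO4^2-] = s.
Ksp = [Tl^+]^2[CrO4^2-]
Substituting: Ksp = (2s)^2s = 4s^3
With s = 4.9 × 10^-5: Ksp = 4.7 × 10^-13

4.7 × 10^-13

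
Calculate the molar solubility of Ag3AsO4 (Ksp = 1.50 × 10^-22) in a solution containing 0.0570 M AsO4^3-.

Ag3AsO4(s) ⇌ 3 Ag^+ + AsO4^3-
Ksp = [Ag^+]^3[AsO4^3-]
If s mol/L dissolves here, [Ag^+] = 3s, [AsO4^3-] = 0.0570 + s ≈ 0.0570 (since the AsO4^3- already present dominates).
Ksp ≈ (3s)^3 × 0.0570
s = 4.60 × 10^-8 M
Check: s = 4.6 × 10^-8 ≪ 0.0570, so the approximation is valid.

s = 4.60 × 10^-8 M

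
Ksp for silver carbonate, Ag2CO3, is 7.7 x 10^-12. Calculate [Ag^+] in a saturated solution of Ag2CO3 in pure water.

Ag2CO3(s) ⇌ 2 Ag^+(aq) + CO3^2-(aq)
Ksp = [Ag^+]^2[CO3^2-]
With molar solubility s: [Ag^+] = 2s, [CO3^2-] = s.
Substituting: Ksp = (2s)^2s = 4s^3
s = (7.7 x 10^-12 / 4)^(1/3) = 1.24 × 10^-4 M
[Ag^+] = 2s = 2.5 × 10^-4 M

2.5e-4 M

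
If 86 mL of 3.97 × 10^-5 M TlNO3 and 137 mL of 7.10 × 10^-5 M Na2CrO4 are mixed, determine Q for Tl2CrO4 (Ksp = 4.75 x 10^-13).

Total volume = 86 + 137 = 223 mL.
[Tl^+] = 3.97 × 10^-5 × (86/223) = 1.531 × 10^-5 M
[CrO4^2-] = 7.10 × 10^-5 × (137/223) = 4.362 × 10^-5 M
Tl2CrO4(s) ⇌ 2 Tl^+(aq) + CrO4^2-(aq), so Q = [Tl^+]^2[CrO4^2-]
Q = (1.531 x 10^-5)^2(4.362 × 10^-5) = 1.02 × 10^-14
Q < Ksp, so no precipitate of Tl2CrO4 forms.

Q ≈ 1.02 x 10^-14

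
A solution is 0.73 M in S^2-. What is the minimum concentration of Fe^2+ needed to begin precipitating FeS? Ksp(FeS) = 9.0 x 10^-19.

1.2e-18 M

FeS(s) <=> Fe^2+ + S^2-
Ksp = [Fe^2+][S^2-]
Precipitation begins when Q = Ksp. With [S^2-] = 0.73 M:
9.0 x 10^-19 = (0.73) × [Fe^2+]
[Fe^2+] = (9.0 x 10^-19 / 7.3 x 10^-1) = 1.2 × 10^-18 M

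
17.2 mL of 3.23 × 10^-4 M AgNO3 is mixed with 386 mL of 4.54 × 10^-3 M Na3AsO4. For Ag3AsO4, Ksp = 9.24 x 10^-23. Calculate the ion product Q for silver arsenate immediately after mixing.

1.14 × 10^-17

Total volume = 17.2 + 386 = 403.2 mL.
[Ag^+] = 3.23 × 10^-4 × (17.2/403.2) = 1.378 x 10^-5 M
[AsO4^3-] = 4.54 × 10^-3 × (386/403.2) = 4.346 × 10^-3 M
Ag3AsO4(s) ⇌ 3 Ag^+(aq) + AsO4^3-(aq), so Q = [Ag^+]^3[AsO4^3-]
Q = (1.378 × 10^-5)^3(4.346 × 10^-3) = 1.14 × 10^-17
Q > Ksp, so Ag3AsO4 will precipitate.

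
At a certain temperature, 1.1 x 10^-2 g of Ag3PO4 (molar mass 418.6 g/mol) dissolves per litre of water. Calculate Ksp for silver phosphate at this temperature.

Ksp = 1.3e-17

Molar solubility s = (1.1 x 10^-2 g/L) / (418.6 g/mol) = 2.63 x 10^-5 M.
Ag3PO4(s) ⇌ 3 Ag^+(aq) + PO4^3-(aq)
If s mol/L of Ag3PO4 dissolves, [Ag^+] = 3s and [PO4^3-] = s.
Ksp = [Ag^+]^3[PO4^3-]
So Ksp = (3s)^3 × s = 27s^4
With s = 2.63 × 10^-5: Ksp = 1.3 × 10^-17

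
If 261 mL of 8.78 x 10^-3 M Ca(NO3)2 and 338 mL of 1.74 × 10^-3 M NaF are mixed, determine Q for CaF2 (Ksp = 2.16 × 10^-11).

Q ≈ 3.69 × 10^-9

Total volume = 261 + 338 = 599 mL.
[Ca^2+] = 8.78 × 10^-3 × (261/599) = 3.826 x 10^-3 M
[F^-] = 1.74 × 10^-3 × (338/599) = 9.818 × 10^-4 M
CaF2(s) <=> Ca^2+(aq) + 2 F^-(aq), so Q = [Ca^2+][F^-]^2
Q = (3.826 × 10^-3)(9.818 × 10^-4)^2 = 3.69 × 10^-9
Q > Ksp, so CaF2 will precipitate.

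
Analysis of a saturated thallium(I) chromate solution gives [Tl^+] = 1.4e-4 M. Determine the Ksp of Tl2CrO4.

Tl2CrO4(s) <=> 2 Tl^+ + CrO4^2-
Stoichiometry gives [CrO4^2-] = (1/2)[Tl^+] = 7.00 × 10^-5 M.
Ksp = [Tl^+]^2[CrO4^2-]
Ksp = (1.4 × 10^-4)^2 × 7.00 × 10^-5 = 1.4 × 10^-12

Ksp ≈ 1.4 × 10^-12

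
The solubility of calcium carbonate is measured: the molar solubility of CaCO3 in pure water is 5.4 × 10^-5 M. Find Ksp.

CaCO3(s) ⇌ Ca^2+(aq) + CO3^2-(aq)
If s mol/L of CaCO3 dissolves, [Ca^2+] = s and [CO3^2-] = s.
Ksp = [Ca^2+][CO3^2-]
Ksp = s^2
Ksp = (5.4 × 10^-5)^2 = 2.9 x 10^-9

Ksp ≈ 2.9 × 10^-9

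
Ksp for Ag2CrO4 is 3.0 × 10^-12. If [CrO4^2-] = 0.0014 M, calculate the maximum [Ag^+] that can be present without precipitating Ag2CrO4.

[Ag^+] = 4.6 x 10^-5 M

Ag2CrO4(s) <=> 2 Ag^+(aq) + CrO4^2-(aq)
Ksp = [Ag^+]^2[CrO4^2-]
Precipitation begins when Q = Ksp. With [CrO4^2-] = 0.0014 M:
3.0 × 10^-12 = (0.0014) × [Ag^+]^2
[Ag^+] = (3.0 × 10^-12 / 1.4 × 10^-3)^(1/2) = 4.6 × 10^-5 M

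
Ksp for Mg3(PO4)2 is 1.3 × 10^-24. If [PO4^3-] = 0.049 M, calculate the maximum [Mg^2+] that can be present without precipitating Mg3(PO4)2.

[Mg^2+] ≈ 8.2 × 10^-8 M

Mg3(PO4)2(s) <=> 3 Mg^2+ + 2 PO4^3-
Ksp = [Mg^2+]^3[PO4^3-]^2
Precipitation begins when Q = Ksp. With [PO4^3-] = 0.049 M:
1.3 × 10^-24 = (0.049)^2 × [Mg^2+]^3
[Mg^2+] = (1.3 × 10^-24 / 2.40 × 10^-3)^(1/3) = 8.2 × 10^-8 M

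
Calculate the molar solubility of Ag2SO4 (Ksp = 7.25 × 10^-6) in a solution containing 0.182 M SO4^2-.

s ≈ 3.16 x 10^-3 M

Ag2SO4(s) ⇌ 2 Ag^+ + SO4^2-
Ksp = [Ag^+]^2[SO4^2-]
Let s = moles of Ag2SO4 that dissolve per litre. [Ag^+] = 2s, [SO4^2-] = 0.182 + s ≈ 0.182 (since the SO4^2- already present dominates).
Ksp ≈ (2s)^2 × 0.182
s = 3.16 × 10^-3 M
Check: s = 3.2 x 10^-3 ≪ 0.182, so the approximation is valid.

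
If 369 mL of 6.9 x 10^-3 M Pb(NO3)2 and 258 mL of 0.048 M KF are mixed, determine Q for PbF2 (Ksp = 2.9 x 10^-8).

Q = 1.6 × 10^-6

Total volume = 369 + 258 = 627 mL.
[Pb^2+] = 6.9 × 10^-3 × (369/627) = 4.06 × 10^-3 M
[F^-] = 4.8 × 10^-2 × (258/627) = 1.98 × 10^-2 M
PbF2(s) <=> Pb^2+(aq) + 2 F^-(aq), so Q = [Pb^2+][F^-]^2
Q = (4.06 × 10^-3)(1.98 x 10^-2)^2 = 1.6 × 10^-6
Q > Ksp, so PbF2 will precipitate.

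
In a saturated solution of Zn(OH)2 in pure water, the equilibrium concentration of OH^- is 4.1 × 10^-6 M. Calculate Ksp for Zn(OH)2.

Ksp ≈ 3.4 × 10^-17

Zn(OH)2(s) ⇌ Zn^2+(aq) + 2 OH^-(aq)
Stoichiometry gives [Zn^2+] = (1/2)[OH^-] = 2.05 x 10^-6 M.
Ksp = [Zn^2+][OH^-]^2
Ksp = 2.05 × 10^-6 × (4.1 × 10^-6)^2 = 3.4 × 10^-17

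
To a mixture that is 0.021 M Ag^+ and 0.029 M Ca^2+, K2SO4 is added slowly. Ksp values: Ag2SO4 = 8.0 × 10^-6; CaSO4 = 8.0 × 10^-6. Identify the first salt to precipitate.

CaSO4

Precipitation of each salt starts when its ion product equals its Ksp.
For Ag2SO4: 8.0 × 10^-6 = (0.021)^2 × [SO4^2-]  ⇒  [SO4^2-] = 1.8 x 10^-2 M.
For CaSO4: 8.0 × 10^-6 = 0.029 × [SO4^2-]  ⇒  [SO4^2-] = 2.8 × 10^-4 M.
The salt with the lower threshold [SO4^2-] precipitates first: CaSO4.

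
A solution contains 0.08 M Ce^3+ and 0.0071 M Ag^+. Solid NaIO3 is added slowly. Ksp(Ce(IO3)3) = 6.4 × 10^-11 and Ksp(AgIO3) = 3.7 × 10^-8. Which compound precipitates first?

Precipitation of each salt starts when its ion product equals its Ksp.
For Ce(IO3)3: 6.4 × 10^-11 = 0.08 × [IO3^-]^3  ⇒  [IO3^-] = 9.3 × 10^-4 M.
For AgIO3: 3.7 × 10^-8 = 0.0071 × [IO3^-]  ⇒  [IO3^-] = 5.2 × 10^-6 M.
The salt with the lower threshold [IO3^-] precipitates first: AgIO3.

AgIO3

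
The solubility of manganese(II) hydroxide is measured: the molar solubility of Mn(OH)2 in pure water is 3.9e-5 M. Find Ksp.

Ksp = 2.4 × 10^-13

Mn(OH)2(s) ⇌ Mn^2+(aq) + 2 OH^-(aq)
For each mole of Mn(OH)2 that dissolves: [Mn^2+] = s, [OH^-] = 2s.
Ksp = [Mn^2+][OH^-]^2
So Ksp = s × (2s)^2 = 4s^3
Ksp = 4 × (3.9 × 10^-5)^3 = 2.4 x 10^-13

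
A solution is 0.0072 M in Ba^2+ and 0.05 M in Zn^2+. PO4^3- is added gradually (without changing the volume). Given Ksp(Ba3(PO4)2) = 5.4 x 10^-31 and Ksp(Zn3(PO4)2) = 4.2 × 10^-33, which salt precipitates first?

Precipitation of each salt starts when its ion product equals its Ksp.
For Ba3(PO4)2: 5.4 x 10^-31 = (0.0072)^3 × [PO4^3-]^2  ⇒  [PO4^3-] = 1.2 × 10^-12 M.
For Zn3(PO4)2: 4.2 × 10^-33 = (0.05)^3 × [PO4^3-]^2  ⇒  [PO4^3-] = 5.8 × 10^-15 M.
The salt with the lower threshold [PO4^3-] precipitates first: Zn3(PO4)2.

Zn3(PO4)2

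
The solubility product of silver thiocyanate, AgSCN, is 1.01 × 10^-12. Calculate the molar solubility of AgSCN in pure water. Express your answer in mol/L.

AgSCN(s) <=> Ag^+(aq) + SCN^-(aq)
Ksp = [Ag^+][SCN^-]
For each mole of AgSCN that dissolves: [Ag^+] = s, [SCN^-] = s.
Ksp = (s)(s) = s^2
s = (1.01 × 10^-12)^(1/2) = 1.00 × 10^-6 M

1.00e-6 M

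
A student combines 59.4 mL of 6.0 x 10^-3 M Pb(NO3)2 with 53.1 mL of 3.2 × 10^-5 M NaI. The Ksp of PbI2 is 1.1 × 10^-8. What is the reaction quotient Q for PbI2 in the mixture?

Total volume = 59.4 + 53.1 = 112.5 mL.
[Pb^2+] = 6.0 × 10^-3 × (59.4/112.5) = 3.17 x 10^-3 M
[I^-] = 3.2 × 10^-5 × (53.1/112.5) = 1.51 × 10^-5 M
PbI2(s) <=> Pb^2+ + 2 I^-, so Q = [Pb^2+][I^-]^2
Q = (3.17 × 10^-3)(1.51 × 10^-5)^2 = 7.2 × 10^-13
Q < Ksp, so no precipitate of PbI2 forms.

7.2 × 10^-13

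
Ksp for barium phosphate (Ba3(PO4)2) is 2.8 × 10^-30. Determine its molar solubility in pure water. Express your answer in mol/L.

Ba3(PO4)2(s) ⇌ 3 Ba^2+ + 2 PO4^3-
Ksp = [Ba^2+]^3[PO4^3-]^2
If s mol/L of Ba3(PO4)2 dissolves, [Ba^2+] = 3s and [PO4^3-] = 2s.
Ksp = (3s)^3(2s)^2 = 108s^5
s^5 = 2.8 × 10^-30 / 108, so s = 4.8 × 10^-7 M

4.8 × 10^-7 M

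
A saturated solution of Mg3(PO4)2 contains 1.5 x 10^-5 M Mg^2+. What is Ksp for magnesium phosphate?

Mg3(PO4)2(s) ⇌ 3 Mg^2+(aq) + 2 PO4^3-(aq)
Stoichiometry gives [PO4^3-] = (2/3)[Mg^2+] = 1.00 x 10^-5 M.
Ksp = [Mg^2+]^3[PO4^3-]^2
Ksp = (1.5 × 10^-5)^3 × (1.00 × 10^-5)^2 = 3.4 × 10^-25

3.4 × 10^-25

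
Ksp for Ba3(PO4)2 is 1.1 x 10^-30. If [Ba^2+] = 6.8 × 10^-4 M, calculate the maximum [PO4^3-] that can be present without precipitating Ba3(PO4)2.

[PO4^3-] ≈ 5.9 x 10^-11 M

Ba3(PO4)2(s) ⇌ 3 Ba^2+(aq) + 2 PO4^3-(aq)
Ksp = [Ba^2+]^3[PO4^3-]^2
Precipitation begins when Q = Ksp. With [Ba^2+] = 6.8 × 10^-4 M:
1.1 x 10^-30 = (6.8 × 10^-4)^3 × [PO4^3-]^2
[PO4^3-] = (1.1 x 10^-30 / 3.14 × 10^-10)^(1/2) = 5.9 x 10^-11 M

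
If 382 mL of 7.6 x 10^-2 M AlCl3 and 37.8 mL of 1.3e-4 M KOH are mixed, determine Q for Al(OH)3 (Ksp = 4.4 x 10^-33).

1.1 x 10^-16

Total volume = 382 + 37.8 = 419.8 mL.
[Al^3+] = 7.6 x 10^-2 × (382/419.8) = 6.92 × 10^-2 M
[OH^-] = 1.3 × 10^-4 × (37.8/419.8) = 1.17 × 10^-5 M
Al(OH)3(s) <=> Al^3+ + 3 OH^-, so Q = [Al^3+][OH^-]^3
Q = (6.92 × 10^-2)(1.17 × 10^-5)^3 = 1.1 x 10^-16
Q > Ksp, so Al(OH)3 will precipitate.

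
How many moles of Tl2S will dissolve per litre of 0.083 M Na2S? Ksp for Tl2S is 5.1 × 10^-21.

s ≈ 1.2e-10 M

Tl2S(s) ⇌ 2 Tl^+ + S^2-
Ksp = [Tl^+]^2[S^2-]
Let s be the molar solubility in this solution. [Tl^+] = 2s, [S^2-] = 0.083 + s ≈ 0.083 (common-ion effect: S^2- is already 0.083 M).
Ksp ≈ (2s)^2 × 0.083
s = 1.2 × 10^-10 M
Check: s = 1.2 x 10^-10 ≪ 0.083, so the approximation is valid.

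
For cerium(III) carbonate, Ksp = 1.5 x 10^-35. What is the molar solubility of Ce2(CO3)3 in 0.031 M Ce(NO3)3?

Ce2(CO3)3(s) ⇌ 2 Ce^3+ + 3 CO3^2-
Ksp = [Ce^3+]^2[CO3^2-]^3
Let s be the molar solubility in this solution. [Ce^3+] = 0.031 + 2s ≈ 0.031, [CO3^2-] = 3s (common-ion effect: Ce^3+ is already 0.031 M).
Ksp ≈ (0.031)^2 × (3s)^3
s = 8.3 × 10^-12 M
Check: 2s = 1.7 x 10^-11 ≪ 0.031, so the approximation is valid.

8.3 × 10^-12 M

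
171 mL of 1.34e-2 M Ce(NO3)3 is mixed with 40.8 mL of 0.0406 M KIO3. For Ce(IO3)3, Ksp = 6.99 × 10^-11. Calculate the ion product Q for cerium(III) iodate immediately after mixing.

Q = 5.18e-9

Total volume = 171 + 40.8 = 211.8 mL.
[Ce^3+] = 1.34 × 10^-2 × (171/211.8) = 1.082 × 10^-2 M
[IO3^-] = 4.06 × 10^-2 × (40.8/211.8) = 7.821 × 10^-3 M
Ce(IO3)3(s) ⇌ Ce^3+ + 3 IO3^-, so Q = [Ce^3+][IO3^-]^3
Q = (1.082 x 10^-2)(7.821 × 10^-3)^3 = 5.18 x 10^-9
Q > Ksp, so Ce(IO3)3 will precipitate.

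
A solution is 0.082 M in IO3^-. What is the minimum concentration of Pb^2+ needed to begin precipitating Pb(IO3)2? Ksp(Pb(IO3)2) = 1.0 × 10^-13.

Pb(IO3)2(s) ⇌ Pb^2+(aq) + 2 IO3^-(aq)
Ksp = [Pb^2+][IO3^-]^2
Precipitation begins when Q = Ksp. With [IO3^-] = 0.082 M:
1.0 × 10^-13 = (0.082)^2 × [Pb^2+]
[Pb^2+] = (1.0 × 10^-13 / 6.72 × 10^-3) = 1.5 x 10^-11 M

[Pb^2+] ≈ 1.5 × 10^-11 M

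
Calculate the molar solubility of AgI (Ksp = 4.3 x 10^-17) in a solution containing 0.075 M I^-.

AgI(s) ⇌ Ag^+ + I^-
Ksp = [Ag^+][I^-]
If s mol/L dissolves here, [Ag^+] = s, [I^-] = 0.075 + s ≈ 0.075 (Ksp is small, so little additional dissolves).
Ksp ≈ s × 0.075
s = 5.7 × 10^-16 M
Check: s = 5.7 × 10^-16 ≪ 0.075, so the approximation is valid.

5.7 x 10^-16 M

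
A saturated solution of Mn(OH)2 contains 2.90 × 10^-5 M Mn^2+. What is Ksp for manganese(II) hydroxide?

Ksp ≈ 9.76 × 10^-14

Mn(OH)2(s) ⇌ Mn^2+(aq) + 2 OH^-(aq)
Stoichiometry gives [OH^-] = (2/1)[Mn^2+] = 5.800 x 10^-5 M.
Ksp = [Mn^2+][OH^-]^2
Ksp = 2.90 × 10^-5 × (5.800 × 10^-5)^2 = 9.76 × 10^-14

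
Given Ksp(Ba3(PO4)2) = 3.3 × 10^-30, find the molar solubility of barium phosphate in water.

s ≈ 5.0 × 10^-7 M

Ba3(PO4)2(s) ⇌ 3 Ba^2+(aq) + 2 PO4^3-(aq)
Ksp = [Ba^2+]^3[PO4^3-]^2
Let s = molar solubility. Then [Ba^2+] = 3s and [PO4^3-] = 2s.
So Ksp = (3s)^3 × (2s)^2 = 108s^5
s^5 = 3.3 × 10^-30 / 108, so s = 5.0 x 10^-7 M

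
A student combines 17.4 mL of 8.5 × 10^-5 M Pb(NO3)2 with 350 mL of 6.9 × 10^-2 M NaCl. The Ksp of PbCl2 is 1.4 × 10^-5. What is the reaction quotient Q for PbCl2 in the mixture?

1.7 × 10^-8

Total volume = 17.4 + 350 = 367.4 mL.
[Pb^2+] = 8.5 × 10^-5 × (17.4/367.4) = 4.03 × 10^-6 M
[Cl^-] = 6.9 × 10^-2 × (350/367.4) = 6.57 × 10^-2 M
PbCl2(s) ⇌ Pb^2+ + 2 Cl^-, so Q = [Pb^2+][Cl^-]^2
Q = (4.03 × 10^-6)(6.57 × 10^-2)^2 = 1.7 x 10^-8
Q < Ksp, so no precipitate of PbCl2 forms.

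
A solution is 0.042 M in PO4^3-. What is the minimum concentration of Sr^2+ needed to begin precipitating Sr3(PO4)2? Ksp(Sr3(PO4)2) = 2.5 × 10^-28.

5.2 x 10^-9 M

Sr3(PO4)2(s) <=> 3 Sr^2+ + 2 PO4^3-
Ksp = [Sr^2+]^3[PO4^3-]^2
Precipitation begins when Q = Ksp. With [PO4^3-] = 0.042 M:
2.5 × 10^-28 = (0.042)^2 × [Sr^2+]^3
[Sr^2+] = (2.5 × 10^-28 / 1.76 × 10^-3)^(1/3) = 5.2 × 10^-9 M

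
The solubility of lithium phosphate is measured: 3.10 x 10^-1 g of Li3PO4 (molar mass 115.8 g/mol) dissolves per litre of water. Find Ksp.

1.39e-9

Molar solubility s = (3.10 x 10^-1 g/L) / (115.8 g/mol) = 2.677 x 10^-3 M.
Li3PO4(s) <=> 3 Li^+ + PO4^3-
Let s = molar solubility. Then [Li^+] = 3s and [PO4^3-] = s.
Ksp = [Li^+]^3[PO4^3-]
So Ksp = (3s)^3 × s = 27s^4
Ksp = 27 × (2.677 × 10^-3)^4 = 1.39 × 10^-9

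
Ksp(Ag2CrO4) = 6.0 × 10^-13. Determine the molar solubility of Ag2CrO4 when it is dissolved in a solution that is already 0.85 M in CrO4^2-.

Ag2CrO4(s) ⇌ 2 Ag^+(aq) + CrO4^2-(aq)
Ksp = [Ag^+]^2[CrO4^2-]
Let s = moles of Ag2CrO4 that dissolve per litre. [Ag^+] = 2s, [CrO4^2-] = 0.85 + s ≈ 0.85 (Ksp is small, so little additional dissolves).
Ksp ≈ (2s)^2 × 0.85
s = 4.2 × 10^-7 M
Check: s = 4.2 x 10^-7 ≪ 0.85, so the approximation is valid.

s ≈ 4.2e-7 M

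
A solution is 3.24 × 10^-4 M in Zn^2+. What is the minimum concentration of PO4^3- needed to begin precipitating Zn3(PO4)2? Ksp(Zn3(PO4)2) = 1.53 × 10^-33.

[PO4^3-] = 6.71 x 10^-12 M

Zn3(PO4)2(s) ⇌ 3 Zn^2+ + 2 PO4^3-
Ksp = [Zn^2+]^3[PO4^3-]^2
Precipitation begins when Q = Ksp. With [Zn^2+] = 3.24 × 10^-4 M:
1.53 × 10^-33 = (3.24 × 10^-4)^3 × [PO4^3-]^2
[PO4^3-] = (1.53 × 10^-33 / 3.401 x 10^-11)^(1/2) = 6.71 × 10^-12 M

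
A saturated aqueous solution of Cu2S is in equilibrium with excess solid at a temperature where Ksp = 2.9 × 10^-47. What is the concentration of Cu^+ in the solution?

[Cu^+] = 3.9 × 10^-16 M

Cu2S(s) ⇌ 2 Cu^+ + S^2-
Ksp = [Cu^+]^2[S^2-]
If s mol/L of Cu2S dissolves, [Cu^+] = 2s and [S^2-] = s.
Ksp = (2s)^2s = 4s^3
s^3 = 2.9 × 10^-47 / 4, so s = 1.94 × 10^-16 M
[Cu^+] = 2s = 3.9 x 10^-16 M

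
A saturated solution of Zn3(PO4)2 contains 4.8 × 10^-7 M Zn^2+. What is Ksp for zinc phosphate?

Zn3(PO4)2(s) ⇌ 3 Zn^2+(aq) + 2 PO4^3-(aq)
Stoichiometry gives [PO4^3-] = (2/3)[Zn^2+] = 3.20 x 10^-7 M.
Ksp = [Zn^2+]^3[PO4^3-]^2
Ksp = (4.8 x 10^-7)^3 × (3.20 × 10^-7)^2 = 1.1 × 10^-32

1.1e-32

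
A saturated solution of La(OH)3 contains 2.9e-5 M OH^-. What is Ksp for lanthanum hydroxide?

La(OH)3(s) ⇌ La^3+ + 3 OH^-
Stoichiometry gives [La^3+] = (1/3)[OH^-] = 9.67 × 10^-6 M.
Ksp = [La^3+][OH^-]^3
Ksp = 9.67 × 10^-6 × (2.9 × 10^-5)^3 = 2.4 × 10^-19

Ksp = 2.4 × 10^-19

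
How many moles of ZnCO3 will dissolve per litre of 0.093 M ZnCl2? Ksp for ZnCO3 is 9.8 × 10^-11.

s = 1.1 x 10^-9 M

ZnCO3(s) ⇌ Zn^2+ + CO3^2-
Ksp = [Zn^2+][CO3^2-]
Let s = moles of ZnCO3 that dissolve per litre. [Zn^2+] = 0.093 + s ≈ 0.093, [CO3^2-] = s (common-ion effect: Zn^2+ is already 0.093 M).
Ksp ≈ 0.093 × s
s = 1.1 × 10^-9 M
Check: s = 1.1 × 10^-9 ≪ 0.093, so the approximation is valid.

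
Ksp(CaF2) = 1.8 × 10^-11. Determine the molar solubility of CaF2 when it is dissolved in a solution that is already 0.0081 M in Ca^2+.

CaF2(s) <=> Ca^2+ + 2 F^-
Ksp = [Ca^2+][F^-]^2
Let s be the molar solubility in this solution. [Ca^2+] = 0.0081 + s ≈ 0.0081, [F^-] = 2s (since the Ca^2+ already present dominates).
Ksp ≈ 0.0081 × (2s)^2
s = 2.4 x 10^-5 M
Check: s = 2.4 x 10^-5 ≪ 0.0081, so the approximation is valid.

s ≈ 2.4 x 10^-5 M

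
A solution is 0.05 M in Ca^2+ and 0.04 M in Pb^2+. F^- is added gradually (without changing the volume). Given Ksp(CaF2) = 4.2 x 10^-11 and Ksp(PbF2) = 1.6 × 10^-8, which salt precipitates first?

Each salt begins to precipitate when Q = Ksp, i.e. when [F^-] reaches its threshold.
For CaF2: 4.2 x 10^-11 = 0.05 × [F^-]^2  ⇒  [F^-] = 2.9 x 10^-5 M.
For PbF2: 1.6 × 10^-8 = 0.04 × [F^-]^2  ⇒  [F^-] = 6.3 × 10^-4 M.
The salt with the lower threshold [F^-] precipitates first: CaF2.

CaF2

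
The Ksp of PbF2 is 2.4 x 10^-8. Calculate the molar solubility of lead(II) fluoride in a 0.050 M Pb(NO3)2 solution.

s ≈ 3.5e-4 M

PbF2(s) ⇌ Pb^2+ + 2 F^-
Ksp = [Pb^2+][F^-]^2
Let s = moles of PbF2 that dissolve per litre. [Pb^2+] = 0.050 + s ≈ 0.050, [F^-] = 2s (since Pb^2+ from Pb(NO3)2 dominates).
Ksp ≈ 0.050 × (2s)^2
s = 3.5 x 10^-4 M
Check: s = 3.5 × 10^-4 ≪ 0.050, so the approximation is valid.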